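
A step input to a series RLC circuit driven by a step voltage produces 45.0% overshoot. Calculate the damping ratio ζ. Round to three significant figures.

ζ ≈ 0.246

Inverting the overshoot relation: ζ = |ln 0.450|/√(π² + ln²0.450) = 0.246.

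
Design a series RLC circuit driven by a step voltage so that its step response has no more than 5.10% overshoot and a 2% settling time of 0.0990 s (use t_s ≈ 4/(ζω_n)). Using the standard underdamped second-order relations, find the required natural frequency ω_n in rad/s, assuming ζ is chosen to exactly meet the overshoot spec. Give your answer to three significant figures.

Inverting the overshoot relation: ζ = |ln 0.0510|/√(π² + ln²0.0510) = 0.688.
From t_s ≈ 4/(ζω_n): ω_n = 4/(ζ·t_s) = 4/(0.688·0.0990) = 58.8 rad/s.

ω_n ≈ 58.8 rad/s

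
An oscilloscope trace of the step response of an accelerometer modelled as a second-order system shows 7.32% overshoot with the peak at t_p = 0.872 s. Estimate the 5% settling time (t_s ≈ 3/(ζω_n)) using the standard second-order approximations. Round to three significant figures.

The overshoot fixes ζ = −ln(OS)/√(π²+ln²(OS)) = 0.640.
From t_p = π/ω_d, ω_d = π/0.872 = 3.60 rad/s, so ω_n = ω_d/√(1−ζ²) = 4.69 rad/s.
t_s ≈ 3/(ζω_n) = 3/(0.640·4.69) = 1.00 s.

t_s ≈ 1.00 s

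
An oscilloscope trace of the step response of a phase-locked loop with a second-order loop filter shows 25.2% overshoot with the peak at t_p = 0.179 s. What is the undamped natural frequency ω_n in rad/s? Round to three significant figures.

ω_n ≈ 19.2 rad/s

From the overshoot, ζ = −ln(OS)/√(π²+ln²(OS)) = 0.402.
From t_p = π/ω_d, ω_d = π/0.179 = 17.6 rad/s, so ω_n = ω_d/√(1−ζ²) = 19.2 rad/s.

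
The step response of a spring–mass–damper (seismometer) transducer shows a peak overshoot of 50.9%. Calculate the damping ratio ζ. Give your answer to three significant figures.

ζ ≈ 0.210

Inverting the overshoot relation: ζ = |ln 0.509|/√(π² + ln²0.509) = 0.210.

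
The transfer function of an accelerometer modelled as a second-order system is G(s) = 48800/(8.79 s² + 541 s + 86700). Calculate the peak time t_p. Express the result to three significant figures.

t_p ≈ 0.0333 s

Dividing through by 8.79: denominator becomes s² + 61.55 s + 9863.
So ω_n = √9863 = 99.3 rad/s and ζ = 61.55/(2·99.3) = 0.310.
The damped frequency ω_d = ω_n√(1−ζ²) = 94.4 rad/s. t_p = π/ω_d = 0.0333 s.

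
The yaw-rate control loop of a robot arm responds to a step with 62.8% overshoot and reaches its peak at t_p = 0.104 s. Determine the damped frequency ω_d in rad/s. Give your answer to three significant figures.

t_p = π/ω_d, so ω_d = π/0.104 = 30.2 rad/s.

ω_d ≈ 30.2 rad/s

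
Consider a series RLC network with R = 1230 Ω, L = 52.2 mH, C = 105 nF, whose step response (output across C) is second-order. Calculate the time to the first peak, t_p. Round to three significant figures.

For a series RLC circuit (capacitor voltage as output), ω_n = 1/√(LC) = 1/√(52.2 mH · 105 nF) = 13500 rad/s.
ζ = (R/2)·√(C/L) = (1230/2)·√(105 nF/52.2 mH) = 0.872.
The damped frequency ω_d = ω_n√(1−ζ²) = 6610 rad/s. t_p = π/ω_d = 0.000476 s.

t_p ≈ 0.000476 s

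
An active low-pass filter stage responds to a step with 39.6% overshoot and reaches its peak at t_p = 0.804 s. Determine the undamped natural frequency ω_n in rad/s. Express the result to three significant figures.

ω_n ≈ 4.07 rad/s

From the overshoot, ζ = −ln(OS)/√(π²+ln²(OS)) = 0.283.
From t_p = π/ω_d, ω_d = π/0.804 = 3.91 rad/s, so ω_n = ω_d/√(1−ζ²) = 4.07 rad/s.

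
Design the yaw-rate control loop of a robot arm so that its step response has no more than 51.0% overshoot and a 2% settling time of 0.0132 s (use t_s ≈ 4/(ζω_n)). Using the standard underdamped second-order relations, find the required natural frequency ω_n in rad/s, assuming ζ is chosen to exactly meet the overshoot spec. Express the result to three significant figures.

ζ = −ln(OS)/√(π² + (ln OS)²). With OS = 0.510, ln OS = −0.6733 and ζ = 0.6733/3.213 = 0.210.
Then ω_n = 4/(ζ t_s) = 4/(0.210 × 0.0132) = 1450 rad/s.

ω_n ≈ 1450 rad/s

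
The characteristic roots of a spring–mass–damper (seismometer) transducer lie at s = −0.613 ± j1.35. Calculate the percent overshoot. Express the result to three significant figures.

%OS ≈ 24.0%

The poles are at −σ ± jω_d with σ = 0.613 and ω_d = 1.35, so ω_n = √(σ²+ω_d²) = 1.48 rad/s and ζ = σ/ω_n = 0.413.
%OS = 100 e^{−πζ/√(1−ζ²)} with ζ = 0.413 gives 24.0%.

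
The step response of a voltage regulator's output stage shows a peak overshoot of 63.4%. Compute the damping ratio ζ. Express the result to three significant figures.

ζ ≈ 0.144

ζ = −ln(OS)/√(π² + (ln OS)²). With OS = 0.634, ln OS = −0.4557 and ζ = 0.4557/3.174 = 0.144.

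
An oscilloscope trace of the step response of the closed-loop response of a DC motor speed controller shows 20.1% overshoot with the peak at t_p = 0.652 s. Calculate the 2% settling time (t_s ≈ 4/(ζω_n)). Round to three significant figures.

The overshoot fixes ζ = −ln(OS)/√(π²+ln²(OS)) = 0.455.
From t_p = π/ω_d, ω_d = π/0.652 = 4.82 rad/s, so ω_n = ω_d/√(1−ζ²) = 5.41 rad/s.
t_s ≈ 4/(ζω_n) = 4/(0.455·5.41) = 1.63 s.

t_s ≈ 1.63 s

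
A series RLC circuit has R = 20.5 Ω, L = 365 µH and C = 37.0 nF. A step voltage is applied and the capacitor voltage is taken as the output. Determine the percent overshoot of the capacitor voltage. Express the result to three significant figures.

For a series RLC circuit (capacitor voltage as output), ω_n = 1/√(LC) = 1/√(365 µH · 37.0 nF) = 272000 rad/s.
ζ = (R/2)·√(C/L) = (20.5/2)·√(37.0 nF/365 µH) = 0.103.
Overshoot: exp(−π·0.103/√(1−0.103²)) = 0.722, i.e. 72.2%.

%OS ≈ 72.2%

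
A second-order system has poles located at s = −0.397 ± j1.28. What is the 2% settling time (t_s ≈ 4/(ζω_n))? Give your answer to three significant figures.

For poles at −σ ± jω_d, ζω_n = σ = 0.397, so t_s ≈ 4/σ = 10.1 s.

t_s ≈ 10.1 s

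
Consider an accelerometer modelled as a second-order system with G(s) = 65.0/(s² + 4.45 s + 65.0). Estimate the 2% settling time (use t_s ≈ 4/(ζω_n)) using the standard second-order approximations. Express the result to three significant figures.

t_s ≈ 1.80 s

Comparing the denominator to s² + 2ζω_n s + ω_n²: ω_n = √65.0 = 8.06 rad/s, and 2ζω_n = 4.45 so ζ = 4.45/(2·8.06) = 0.276.
t_s ≈ 4/(ζω_n) = 4/(0.276·8.06) = 1.80 s.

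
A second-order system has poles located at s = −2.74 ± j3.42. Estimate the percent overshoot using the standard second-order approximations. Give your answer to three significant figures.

%OS ≈ 8.07%

The poles are at −σ ± jω_d with σ = 2.74 and ω_d = 3.42, so ω_n = √(σ²+ω_d²) = 4.38 rad/s and ζ = σ/ω_n = 0.625.
%OS = 100·exp(−πζ/√(1−ζ²)) = 8.07%.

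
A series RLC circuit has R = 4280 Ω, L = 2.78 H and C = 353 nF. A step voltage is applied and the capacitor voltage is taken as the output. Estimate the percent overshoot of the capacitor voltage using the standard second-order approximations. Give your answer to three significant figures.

%OS ≈ 2.46%

For a series RLC circuit (capacitor voltage as output), ω_n = 1/√(LC) = 1/√(2.78 H · 353 nF) = 1010 rad/s.
ζ = (R/2)·√(C/L) = (4280/2)·√(353 nF/2.78 H) = 0.763.
Overshoot: exp(−π·0.763/√(1−0.763²)) = 0.0246, i.e. 2.46%.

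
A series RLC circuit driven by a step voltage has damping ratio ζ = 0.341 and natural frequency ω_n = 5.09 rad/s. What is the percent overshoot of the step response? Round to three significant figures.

For an underdamped second-order system, %OS = 100·exp(−πζ/√(1−ζ²)).
πζ/√(1−ζ²) = π·0.341/√(1−0.116) = 1.140, so %OS = 100·e^(−1.140) = 32.0%.

%OS ≈ 32.0%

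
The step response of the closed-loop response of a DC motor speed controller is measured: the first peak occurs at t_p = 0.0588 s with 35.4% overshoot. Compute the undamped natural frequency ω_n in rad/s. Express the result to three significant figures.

The overshoot fixes ζ = −ln(OS)/√(π²+ln²(OS)) = 0.314.
t_p = π/ω_d ⇒ ω_d = 53.4 rad/s; then ω_n = ω_d/√(1−ζ²) = 56.3 rad/s.

ω_n ≈ 56.3 rad/s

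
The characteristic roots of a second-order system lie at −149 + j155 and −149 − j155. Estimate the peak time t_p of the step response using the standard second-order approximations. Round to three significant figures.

t_p = π/ω_d with ω_d = 155 (the imaginary part), so t_p = 0.0203 s.

t_p ≈ 0.0203 s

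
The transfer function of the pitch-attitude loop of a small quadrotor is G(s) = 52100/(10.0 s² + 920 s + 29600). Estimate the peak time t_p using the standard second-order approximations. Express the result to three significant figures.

t_p ≈ 0.108 s

Dividing through by 10.0: denominator becomes s² + 92.00 s + 2960.
So ω_n = √2960 = 54.4 rad/s and ζ = 92.00/(2·54.4) = 0.845.
The damped frequency ω_d = ω_n√(1−ζ²) = 29.1 rad/s. t_p = π/ω_d = 0.108 s.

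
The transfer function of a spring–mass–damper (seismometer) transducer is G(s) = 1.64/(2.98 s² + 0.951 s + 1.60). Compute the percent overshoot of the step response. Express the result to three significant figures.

%OS ≈ 49.6%

Dividing through by 2.98: denominator becomes s² + 0.3191 s + 0.5369.
So ω_n = √0.5369 = 0.733 rad/s and ζ = 0.3191/(2·0.733) = 0.218.
Overshoot: exp(−π·0.218/√(1−0.218²)) = 0.496, i.e. 49.6%.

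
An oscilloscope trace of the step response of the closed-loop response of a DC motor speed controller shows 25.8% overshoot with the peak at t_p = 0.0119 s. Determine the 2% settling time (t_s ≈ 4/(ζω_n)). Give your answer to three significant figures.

t_s ≈ 0.0351 s

The overshoot fixes ζ = −ln(OS)/√(π²+ln²(OS)) = 0.396.
t_p = π/ω_d ⇒ ω_d = 264 rad/s; then ω_n = ω_d/√(1−ζ²) = 288 rad/s.
t_s ≈ 4/(ζω_n) = 4/(0.396·288) = 0.0351 s.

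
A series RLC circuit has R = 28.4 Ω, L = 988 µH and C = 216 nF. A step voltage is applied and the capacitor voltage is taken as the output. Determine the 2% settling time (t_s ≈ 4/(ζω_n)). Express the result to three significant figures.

t_s ≈ 0.000278 s

For a series RLC circuit (capacitor voltage as output), ω_n = 1/√(LC) = 1/√(988 µH · 216 nF) = 68500 rad/s.
ζ = (R/2)·√(C/L) = (28.4/2)·√(216 nF/988 µH) = 0.210.
t_s ≈ 4/(ζω_n) = 0.000278 s.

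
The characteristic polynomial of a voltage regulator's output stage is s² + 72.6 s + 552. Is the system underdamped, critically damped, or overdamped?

a² − 4b = 3100 > 0 (two distinct real roots); the system is overdamped.

overdamped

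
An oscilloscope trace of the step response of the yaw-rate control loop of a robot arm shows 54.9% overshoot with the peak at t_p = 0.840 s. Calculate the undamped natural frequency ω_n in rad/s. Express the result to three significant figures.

ζ from %OS: ζ = |ln 0.549|/√(π²+ln²0.549) = 0.187.
From t_p = π/ω_d, ω_d = π/0.840 = 3.74 rad/s, so ω_n = ω_d/√(1−ζ²) = 3.81 rad/s.

ω_n ≈ 3.81 rad/s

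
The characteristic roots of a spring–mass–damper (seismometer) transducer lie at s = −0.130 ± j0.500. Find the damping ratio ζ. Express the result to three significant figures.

With σ = 0.130, ω_d = 0.500: ω_n = √(σ²+ω_d²) = 0.517 rad/s, ζ = σ/ω_n = 0.252.

ζ ≈ 0.252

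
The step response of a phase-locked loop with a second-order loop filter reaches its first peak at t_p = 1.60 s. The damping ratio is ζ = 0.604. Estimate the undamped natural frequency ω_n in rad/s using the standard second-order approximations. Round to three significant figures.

ω_n ≈ 2.46 rad/s

Peak time t_p = π/ω_d, so ω_d = π/t_p = π/1.60 = 1.96 rad/s.
ω_n = ω_d/√(1−ζ²) = 1.96/√0.635 = 2.46 rad/s.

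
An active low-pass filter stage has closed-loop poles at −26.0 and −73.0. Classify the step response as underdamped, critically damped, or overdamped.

Since the poles are distinct, negative and real, the response is overdamped.

overdamped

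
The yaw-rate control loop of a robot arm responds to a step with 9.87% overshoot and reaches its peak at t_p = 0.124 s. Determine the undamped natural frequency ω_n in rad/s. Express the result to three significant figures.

ω_n ≈ 31.5 rad/s

The overshoot fixes ζ = −ln(OS)/√(π²+ln²(OS)) = 0.593.
From t_p = π/ω_d, ω_d = π/0.124 = 25.3 rad/s, so ω_n = ω_d/√(1−ζ²) = 31.5 rad/s.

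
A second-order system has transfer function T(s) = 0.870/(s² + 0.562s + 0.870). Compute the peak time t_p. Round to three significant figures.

ω_n = √0.870 = 0.933 rad/s; ζ = 0.562/(2·0.933) = 0.301.
ω_d = 0.933·√(1 − 0.301²) = 0.889 rad/s. Then t_p = π/ω_d = 3.53 s.

t_p ≈ 3.53 s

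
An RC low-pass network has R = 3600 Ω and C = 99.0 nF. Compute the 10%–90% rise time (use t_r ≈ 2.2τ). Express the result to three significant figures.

τ = RC = 3600 × 99.0 nF = 0.000356 s.
t_r ≈ 2.2τ = 0.000784 s.

t_r ≈ 0.000784 s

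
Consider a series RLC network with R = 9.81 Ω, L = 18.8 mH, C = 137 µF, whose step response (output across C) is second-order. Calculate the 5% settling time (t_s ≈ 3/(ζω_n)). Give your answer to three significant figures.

For a series RLC circuit (capacitor voltage as output), ω_n = 1/√(LC) = 1/√(18.8 mH · 137 µF) = 623 rad/s.
ζ = (R/2)·√(C/L) = (9.81/2)·√(137 µF/18.8 mH) = 0.419.
t_s ≈ 3/(ζω_n) = 0.0115 s.

t_s ≈ 0.0115 s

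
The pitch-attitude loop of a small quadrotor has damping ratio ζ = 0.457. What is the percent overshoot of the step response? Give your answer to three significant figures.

%OS ≈ 19.9%

For an underdamped second-order system, %OS = 100·exp(−πζ/√(1−ζ²)).
πζ/√(1−ζ²) = π·0.457/√(1−0.209) = 1.614, so %OS = 100·e^(−1.614) = 19.9%.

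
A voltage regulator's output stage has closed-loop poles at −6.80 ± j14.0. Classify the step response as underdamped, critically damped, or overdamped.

underdamped

Since the poles form a complex-conjugate pair with nonzero imaginary part, the response is underdamped.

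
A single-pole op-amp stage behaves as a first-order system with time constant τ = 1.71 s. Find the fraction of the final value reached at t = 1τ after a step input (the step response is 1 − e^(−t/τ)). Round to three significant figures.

y/y_∞ ≈ 0.632

y(t)/y_∞ = 1 − e^(−t/τ) = 1 − e^(−1) = 1 − e^(−1.00) = 0.632.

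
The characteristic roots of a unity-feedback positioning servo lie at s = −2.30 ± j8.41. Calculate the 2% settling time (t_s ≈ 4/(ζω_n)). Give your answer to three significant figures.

For poles at −σ ± jω_d, ζω_n = σ = 2.30, so t_s ≈ 4/σ = 1.74 s.

t_s ≈ 1.74 s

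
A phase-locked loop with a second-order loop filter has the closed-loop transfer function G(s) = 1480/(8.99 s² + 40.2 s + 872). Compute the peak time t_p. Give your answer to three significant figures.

t_p ≈ 0.328 s

Dividing through by 8.99: denominator becomes s² + 4.472 s + 97.00.
So ω_n = √97.00 = 9.85 rad/s and ζ = 4.472/(2·9.85) = 0.227.
The damped frequency ω_d = ω_n√(1−ζ²) = 9.59 rad/s. t_p = π/ω_d = 0.328 s.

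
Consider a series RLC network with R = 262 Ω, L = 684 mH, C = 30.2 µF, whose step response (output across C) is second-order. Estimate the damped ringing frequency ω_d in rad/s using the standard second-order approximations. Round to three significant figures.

For a series RLC circuit (capacitor voltage as output), ω_n = 1/√(LC) = 1/√(684 mH · 30.2 µF) = 220 rad/s.
ζ = (R/2)·√(C/L) = (262/2)·√(30.2 µF/684 mH) = 0.870.
ω_d = ω_n√(1−ζ²) = 108 rad/s.

ω_d ≈ 108 rad/s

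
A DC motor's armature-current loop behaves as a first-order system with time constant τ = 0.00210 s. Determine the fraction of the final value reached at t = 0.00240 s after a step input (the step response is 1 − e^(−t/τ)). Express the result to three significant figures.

y(t)/y_∞ = 1 − e^(−t/τ) = 1 − e^(−0.00240/0.00210) = 1 − e^(−1.14) = 0.681.

y/y_∞ ≈ 0.681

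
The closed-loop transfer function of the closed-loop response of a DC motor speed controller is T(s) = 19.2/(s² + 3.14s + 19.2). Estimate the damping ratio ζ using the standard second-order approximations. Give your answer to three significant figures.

ζ ≈ 0.358

ω_n = √19.2 = 4.38 rad/s; ζ = 3.14/(2·4.38) = 0.358.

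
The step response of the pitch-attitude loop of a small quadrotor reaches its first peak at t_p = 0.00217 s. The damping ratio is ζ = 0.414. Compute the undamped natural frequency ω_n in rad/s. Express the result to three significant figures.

Peak time t_p = π/ω_d, so ω_d = π/t_p = π/0.00217 = 1450 rad/s.
ω_n = ω_d/√(1−ζ²) = 1450/√0.829 = 1590 rad/s.

ω_n ≈ 1590 rad/s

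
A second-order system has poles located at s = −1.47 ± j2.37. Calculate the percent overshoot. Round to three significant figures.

|pole| = ω_n = √(1.47² + 2.37²) = 2.79 rad/s; ζ = cos θ = σ/ω_n = 0.527.
%OS = 100 e^{−πζ/√(1−ζ²)} with ζ = 0.527 gives 14.2%.

%OS ≈ 14.2%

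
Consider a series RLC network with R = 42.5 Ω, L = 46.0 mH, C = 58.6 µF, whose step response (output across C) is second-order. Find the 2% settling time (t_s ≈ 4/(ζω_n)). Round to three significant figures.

t_s ≈ 0.00866 s

For a series RLC circuit (capacitor voltage as output), ω_n = 1/√(LC) = 1/√(46.0 mH · 58.6 µF) = 609 rad/s.
ζ = (R/2)·√(C/L) = (42.5/2)·√(58.6 µF/46.0 mH) = 0.758.
t_s ≈ 4/(ζω_n) = 0.00866 s.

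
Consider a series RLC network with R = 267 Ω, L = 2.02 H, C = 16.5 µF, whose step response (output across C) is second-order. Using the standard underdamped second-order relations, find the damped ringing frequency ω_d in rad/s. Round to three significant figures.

ω_d ≈ 160 rad/s

For a series RLC circuit (capacitor voltage as output), ω_n = 1/√(LC) = 1/√(2.02 H · 16.5 µF) = 173 rad/s.
ζ = (R/2)·√(C/L) = (267/2)·√(16.5 µF/2.02 H) = 0.382.
ω_d = ω_n√(1−ζ²) = 160 rad/s.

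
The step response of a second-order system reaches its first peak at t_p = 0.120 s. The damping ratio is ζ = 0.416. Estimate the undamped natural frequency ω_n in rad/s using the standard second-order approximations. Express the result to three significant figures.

Peak time t_p = π/ω_d, so ω_d = π/t_p = π/0.120 = 26.2 rad/s.
ω_n = ω_d/√(1−ζ²) = 26.2/√0.827 = 28.8 rad/s.

ω_n ≈ 28.8 rad/s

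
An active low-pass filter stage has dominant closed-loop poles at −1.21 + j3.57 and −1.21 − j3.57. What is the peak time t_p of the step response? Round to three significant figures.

t_p = π/ω_d with ω_d = 3.57 (the imaginary part), so t_p = 0.880 s.

t_p ≈ 0.880 s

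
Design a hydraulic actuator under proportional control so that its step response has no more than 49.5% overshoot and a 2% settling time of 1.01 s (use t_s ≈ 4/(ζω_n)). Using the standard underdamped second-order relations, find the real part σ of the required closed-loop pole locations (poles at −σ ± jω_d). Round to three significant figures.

σ ≈ 3.96

The settling-time spec alone fixes σ = ζω_n = 4/t_s = 4/1.01 = 3.96.
(Overshoot then fixes ζ = 0.218 and hence ω_d = σ·√(1−ζ²)/ζ = 17.7 rad/s.)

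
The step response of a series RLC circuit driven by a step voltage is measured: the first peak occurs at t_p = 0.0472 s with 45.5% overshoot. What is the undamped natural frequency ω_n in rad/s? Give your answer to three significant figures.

ω_n ≈ 68.6 rad/s

The overshoot fixes ζ = −ln(OS)/√(π²+ln²(OS)) = 0.243.
From t_p = π/ω_d, ω_d = π/0.0472 = 66.6 rad/s, so ω_n = ω_d/√(1−ζ²) = 68.6 rad/s.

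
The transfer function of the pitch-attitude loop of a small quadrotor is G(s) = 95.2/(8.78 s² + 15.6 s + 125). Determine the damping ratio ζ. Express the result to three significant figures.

ζ ≈ 0.235

Dividing through by 8.78: denominator becomes s² + 1.777 s + 14.24.
So ω_n = √14.24 = 3.77 rad/s and ζ = 1.777/(2·3.77) = 0.235.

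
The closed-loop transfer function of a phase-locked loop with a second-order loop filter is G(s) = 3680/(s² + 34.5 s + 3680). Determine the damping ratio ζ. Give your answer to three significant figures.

Matching coefficients with s² + 2ζω_n s + ω_n² gives ω_n² = 3680 ⇒ ω_n = 60.7 rad/s, and ζ = 34.5/(2ω_n) = 0.284.

ζ ≈ 0.284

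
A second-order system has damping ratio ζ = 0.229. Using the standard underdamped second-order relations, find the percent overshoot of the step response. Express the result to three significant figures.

For an underdamped second-order system, %OS = 100·exp(−πζ/√(1−ζ²)).
πζ/√(1−ζ²) = π·0.229/√(1−0.0524) = 0.7391, so %OS = 100·e^(−0.7391) = 47.8%.

%OS ≈ 47.8%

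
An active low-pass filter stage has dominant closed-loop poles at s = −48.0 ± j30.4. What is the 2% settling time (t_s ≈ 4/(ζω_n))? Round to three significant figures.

For poles at −σ ± jω_d, ζω_n = σ = 48.0, so t_s ≈ 4/σ = 0.0833 s.

t_s ≈ 0.0833 s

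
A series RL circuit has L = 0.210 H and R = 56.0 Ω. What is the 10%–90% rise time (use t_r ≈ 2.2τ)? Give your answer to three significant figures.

τ = L/R = 0.210/56.0 = 0.00375 s.
t_r ≈ 2.2τ = 0.00825 s.

t_r ≈ 0.00825 s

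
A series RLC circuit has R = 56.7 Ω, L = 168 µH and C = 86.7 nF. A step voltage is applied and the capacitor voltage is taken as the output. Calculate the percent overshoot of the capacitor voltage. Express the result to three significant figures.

%OS ≈ 7.10%

For a series RLC circuit (capacitor voltage as output), ω_n = 1/√(LC) = 1/√(168 µH · 86.7 nF) = 262000 rad/s.
ζ = (R/2)·√(C/L) = (56.7/2)·√(86.7 nF/168 µH) = 0.644.
%OS = 100 e^{−πζ/√(1−ζ²)} with ζ = 0.644 gives 7.10%.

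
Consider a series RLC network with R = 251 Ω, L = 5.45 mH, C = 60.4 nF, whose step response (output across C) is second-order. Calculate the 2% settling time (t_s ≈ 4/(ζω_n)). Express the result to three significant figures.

For a series RLC circuit (capacitor voltage as output), ω_n = 1/√(LC) = 1/√(5.45 mH · 60.4 nF) = 55100 rad/s.
ζ = (R/2)·√(C/L) = (251/2)·√(60.4 nF/5.45 mH) = 0.418.
t_s ≈ 4/(ζω_n) = 0.000174 s.

t_s ≈ 0.000174 s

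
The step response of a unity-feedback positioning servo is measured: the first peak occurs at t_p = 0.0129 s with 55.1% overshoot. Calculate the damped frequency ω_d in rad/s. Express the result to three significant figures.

ω_d ≈ 244 rad/s

t_p = π/ω_d, so ω_d = π/0.0129 = 244 rad/s.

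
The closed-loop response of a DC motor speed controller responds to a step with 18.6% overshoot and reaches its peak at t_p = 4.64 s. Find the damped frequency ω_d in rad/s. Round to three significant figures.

ω_d ≈ 0.677 rad/s

t_p = π/ω_d, so ω_d = π/4.64 = 0.677 rad/s.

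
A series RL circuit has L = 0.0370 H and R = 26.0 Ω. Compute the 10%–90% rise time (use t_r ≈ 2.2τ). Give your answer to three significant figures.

t_r ≈ 0.00313 s

τ = L/R = 0.0370/26.0 = 0.00142 s.
t_r ≈ 2.2τ = 0.00313 s.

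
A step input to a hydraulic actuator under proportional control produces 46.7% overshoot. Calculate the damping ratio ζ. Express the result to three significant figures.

ζ ≈ 0.236

From %OS = 100·exp(−πζ/√(1−ζ²)), invert to get ζ = −ln(OS)/√(π² + ln²(OS)) with OS = 0.467.
−ln 0.467 = 0.7614, so ζ = 0.7614/√(π² + 0.5798) = 0.236.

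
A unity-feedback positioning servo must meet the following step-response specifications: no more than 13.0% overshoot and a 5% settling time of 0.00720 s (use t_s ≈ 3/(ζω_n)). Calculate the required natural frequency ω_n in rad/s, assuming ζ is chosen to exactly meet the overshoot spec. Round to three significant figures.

Inverting the overshoot relation: ζ = |ln 0.130|/√(π² + ln²0.130) = 0.545.
Then ω_n = 3/(ζ t_s) = 3/(0.545 × 0.00720) = 765 rad/s.

ω_n ≈ 765 rad/s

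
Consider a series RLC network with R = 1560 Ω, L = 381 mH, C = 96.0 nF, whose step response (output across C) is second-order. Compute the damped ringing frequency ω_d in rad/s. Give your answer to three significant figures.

For a series RLC circuit (capacitor voltage as output), ω_n = 1/√(LC) = 1/√(381 mH · 96.0 nF) = 5230 rad/s.
ζ = (R/2)·√(C/L) = (1560/2)·√(96.0 nF/381 mH) = 0.392.
ω_d = 5230·√(1 − 0.392²) = 4810 rad/s.

ω_d ≈ 4810 rad/s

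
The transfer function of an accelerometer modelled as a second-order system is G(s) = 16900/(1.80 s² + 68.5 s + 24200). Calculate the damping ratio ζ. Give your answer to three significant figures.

Dividing through by 1.80: denominator becomes s² + 38.06 s + 13440.
So ω_n = √13440 = 116 rad/s and ζ = 38.06/(2·116) = 0.164.

ζ ≈ 0.164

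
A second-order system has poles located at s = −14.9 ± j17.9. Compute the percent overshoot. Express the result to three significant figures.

%OS ≈ 7.32%

|pole| = ω_n = √(14.9² + 17.9²) = 23.3 rad/s; ζ = cos θ = σ/ω_n = 0.640.
Overshoot: exp(−π·0.640/√(1−0.640²)) = 0.0732, i.e. 7.32%.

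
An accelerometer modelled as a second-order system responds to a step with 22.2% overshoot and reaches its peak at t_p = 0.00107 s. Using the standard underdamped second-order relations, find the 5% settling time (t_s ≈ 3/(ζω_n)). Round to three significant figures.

ζ from %OS: ζ = |ln 0.222|/√(π²+ln²0.222) = 0.432.
t_p = π/ω_d ⇒ ω_d = 2940 rad/s; then ω_n = ω_d/√(1−ζ²) = 3260 rad/s.
t_s ≈ 3/(ζω_n) = 3/(0.432·3260) = 0.00213 s.

t_s ≈ 0.00213 s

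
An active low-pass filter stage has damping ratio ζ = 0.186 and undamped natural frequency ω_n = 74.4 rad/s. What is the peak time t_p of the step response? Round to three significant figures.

t_p ≈ 0.0430 s

The damped frequency is ω_d = ω_n√(1−ζ²) = 74.4·√(1−0.0346) = 73.1 rad/s.
Peak time t_p = π/ω_d = π/73.1 = 0.0430 s.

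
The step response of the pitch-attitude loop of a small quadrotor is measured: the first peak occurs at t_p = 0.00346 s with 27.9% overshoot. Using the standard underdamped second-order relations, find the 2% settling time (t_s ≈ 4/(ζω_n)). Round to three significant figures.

t_s ≈ 0.0108 s

From the overshoot, ζ = −ln(OS)/√(π²+ln²(OS)) = 0.376.
From t_p = π/ω_d, ω_d = π/0.00346 = 908 rad/s, so ω_n = ω_d/√(1−ζ²) = 980 rad/s.
t_s ≈ 4/(ζω_n) = 4/(0.376·980) = 0.0108 s.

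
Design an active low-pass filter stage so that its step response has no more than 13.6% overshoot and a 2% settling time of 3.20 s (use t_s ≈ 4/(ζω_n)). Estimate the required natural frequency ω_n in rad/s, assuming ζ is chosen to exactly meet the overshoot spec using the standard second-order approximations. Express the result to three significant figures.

From %OS = 100·exp(−πζ/√(1−ζ²)), invert to get ζ = −ln(OS)/√(π² + ln²(OS)) with OS = 0.136.
−ln 0.136 = 1.995, so ζ = 1.995/√(π² + 3.980) = 0.536.
Then ω_n = 4/(ζ t_s) = 4/(0.536 × 3.20) = 2.33 rad/s.

ω_n ≈ 2.33 rad/s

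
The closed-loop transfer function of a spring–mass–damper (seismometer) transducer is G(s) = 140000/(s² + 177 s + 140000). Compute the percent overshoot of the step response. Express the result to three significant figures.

Comparing the denominator to s² + 2ζω_n s + ω_n²: ω_n = √140000 = 374 rad/s, and 2ζω_n = 177 so ζ = 177/(2·374) = 0.237.
%OS = 100·exp(−πζ/√(1−ζ²)) = 46.5%.

%OS ≈ 46.5%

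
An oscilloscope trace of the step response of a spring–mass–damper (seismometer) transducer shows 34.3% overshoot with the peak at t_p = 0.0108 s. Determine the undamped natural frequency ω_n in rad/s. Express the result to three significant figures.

ω_n ≈ 307 rad/s

From the overshoot, ζ = −ln(OS)/√(π²+ln²(OS)) = 0.322.
From t_p = π/ω_d, ω_d = π/0.0108 = 291 rad/s, so ω_n = ω_d/√(1−ζ²) = 307 rad/s.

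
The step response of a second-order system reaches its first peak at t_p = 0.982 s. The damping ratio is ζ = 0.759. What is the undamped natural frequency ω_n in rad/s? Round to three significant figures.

Peak time t_p = π/ω_d, so ω_d = π/t_p = π/0.982 = 3.20 rad/s.
ω_n = ω_d/√(1−ζ²) = 3.20/√0.424 = 4.91 rad/s.

ω_n ≈ 4.91 rad/s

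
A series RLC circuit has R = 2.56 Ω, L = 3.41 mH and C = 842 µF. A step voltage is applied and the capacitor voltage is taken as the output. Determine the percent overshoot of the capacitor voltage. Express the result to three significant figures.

%OS ≈ 7.51%

For a series RLC circuit (capacitor voltage as output), ω_n = 1/√(LC) = 1/√(3.41 mH · 842 µF) = 590 rad/s.
ζ = (R/2)·√(C/L) = (2.56/2)·√(842 µF/3.41 mH) = 0.636.
%OS = 100·exp(−πζ/√(1−ζ²)) = 7.51%.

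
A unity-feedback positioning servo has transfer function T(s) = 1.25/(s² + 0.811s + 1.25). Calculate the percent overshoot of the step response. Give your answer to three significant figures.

Comparing the denominator to s² + 2ζω_n s + ω_n²: ω_n = √1.25 = 1.12 rad/s, and 2ζω_n = 0.811 so ζ = 0.811/(2·1.12) = 0.363.
%OS = 100 e^{−πζ/√(1−ζ²)} with ζ = 0.363 gives 29.4%.

%OS ≈ 29.4%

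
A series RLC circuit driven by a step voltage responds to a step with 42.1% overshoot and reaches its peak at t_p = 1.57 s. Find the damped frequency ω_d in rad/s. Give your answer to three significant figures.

t_p = π/ω_d, so ω_d = π/1.57 = 2.00 rad/s.

ω_d ≈ 2.00 rad/s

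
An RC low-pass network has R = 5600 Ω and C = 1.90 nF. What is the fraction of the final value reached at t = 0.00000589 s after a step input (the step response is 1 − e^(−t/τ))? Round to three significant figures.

y/y_∞ ≈ 0.425

τ = RC = 5600 × 1.90 nF = 0.0000106 s.
y(t)/y_∞ = 1 − e^(−t/τ) = 1 − e^(−0.00000589/0.0000106) = 1 − e^(−0.554) = 0.425.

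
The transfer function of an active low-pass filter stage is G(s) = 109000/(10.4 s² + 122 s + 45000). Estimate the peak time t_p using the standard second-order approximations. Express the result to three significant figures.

t_p ≈ 0.0480 s

Dividing through by 10.4: denominator becomes s² + 11.73 s + 4327.
So ω_n = √4327 = 65.8 rad/s and ζ = 11.73/(2·65.8) = 0.0892.
ω_d = ω_n√(1−ζ²) = 65.5 rad/s. t_p = π/ω_d = 0.0480 s.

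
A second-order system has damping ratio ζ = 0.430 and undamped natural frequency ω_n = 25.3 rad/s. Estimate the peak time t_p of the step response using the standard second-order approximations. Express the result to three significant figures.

t_p ≈ 0.138 s

The damped frequency is ω_d = ω_n√(1−ζ²) = 25.3·√(1−0.185) = 22.8 rad/s.
Peak time t_p = π/ω_d = π/22.8 = 0.138 s.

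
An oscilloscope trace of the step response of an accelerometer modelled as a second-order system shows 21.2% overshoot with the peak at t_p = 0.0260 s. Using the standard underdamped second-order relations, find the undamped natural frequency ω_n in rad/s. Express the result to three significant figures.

ω_n ≈ 135 rad/s

From the overshoot, ζ = −ln(OS)/√(π²+ln²(OS)) = 0.443.
From t_p = π/ω_d, ω_d = π/0.0260 = 121 rad/s, so ω_n = ω_d/√(1−ζ²) = 135 rad/s.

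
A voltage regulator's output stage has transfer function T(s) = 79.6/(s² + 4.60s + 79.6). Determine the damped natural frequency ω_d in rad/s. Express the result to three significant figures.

Comparing the denominator to s² + 2ζω_n s + ω_n²: ω_n = √79.6 = 8.92 rad/s, and 2ζω_n = 4.60 so ζ = 4.60/(2·8.92) = 0.258.
The damped frequency ω_d = ω_n√(1−ζ²) = 8.62 rad/s.

ω_d ≈ 8.62 rad/s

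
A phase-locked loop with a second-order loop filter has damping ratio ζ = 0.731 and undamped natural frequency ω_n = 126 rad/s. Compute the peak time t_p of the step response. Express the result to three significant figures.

The damped frequency is ω_d = ω_n√(1−ζ²) = 126·√(1−0.534) = 86.0 rad/s.
Peak time t_p = π/ω_d = π/86.0 = 0.0365 s.

t_p ≈ 0.0365 s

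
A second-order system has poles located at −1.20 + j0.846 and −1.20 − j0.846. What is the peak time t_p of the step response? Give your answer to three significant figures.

t_p = π/ω_d with ω_d = 0.846 (the imaginary part), so t_p = 3.71 s.

t_p ≈ 3.71 s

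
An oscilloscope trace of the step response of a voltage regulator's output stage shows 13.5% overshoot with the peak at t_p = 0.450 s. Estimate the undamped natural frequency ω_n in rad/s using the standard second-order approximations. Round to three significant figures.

ω_n ≈ 8.28 rad/s

ζ from %OS: ζ = |ln 0.135|/√(π²+ln²0.135) = 0.538.
From t_p = π/ω_d, ω_d = π/0.450 = 6.98 rad/s, so ω_n = ω_d/√(1−ζ²) = 8.28 rad/s.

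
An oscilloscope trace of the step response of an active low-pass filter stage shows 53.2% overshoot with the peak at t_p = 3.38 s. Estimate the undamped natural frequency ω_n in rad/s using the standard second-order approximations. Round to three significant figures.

From the overshoot, ζ = −ln(OS)/√(π²+ln²(OS)) = 0.197.
From t_p = π/ω_d, ω_d = π/3.38 = 0.929 rad/s, so ω_n = ω_d/√(1−ζ²) = 0.948 rad/s.

ω_n ≈ 0.948 rad/s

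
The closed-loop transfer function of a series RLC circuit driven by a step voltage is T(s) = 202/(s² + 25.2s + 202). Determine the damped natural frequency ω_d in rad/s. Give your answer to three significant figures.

ω_d ≈ 6.58 rad/s

Comparing the denominator to s² + 2ζω_n s + ω_n²: ω_n = √202 = 14.2 rad/s, and 2ζω_n = 25.2 so ζ = 25.2/(2·14.2) = 0.887.
ω_d = 14.2·√(1 − 0.887²) = 6.58 rad/s.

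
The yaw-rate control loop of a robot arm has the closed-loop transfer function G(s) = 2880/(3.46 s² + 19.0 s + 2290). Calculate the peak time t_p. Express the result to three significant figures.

t_p ≈ 0.123 s

Dividing through by 3.46: denominator becomes s² + 5.491 s + 661.8.
So ω_n = √661.8 = 25.7 rad/s and ζ = 5.491/(2·25.7) = 0.107.
The damped frequency ω_d = ω_n√(1−ζ²) = 25.6 rad/s. t_p = π/ω_d = 0.123 s.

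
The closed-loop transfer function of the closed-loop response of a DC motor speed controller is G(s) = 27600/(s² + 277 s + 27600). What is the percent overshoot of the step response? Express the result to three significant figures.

ω_n = √27600 = 166 rad/s; ζ = 277/(2·166) = 0.834.
%OS = 100·exp(−πζ/√(1−ζ²)) = 0.872%.

%OS ≈ 0.872%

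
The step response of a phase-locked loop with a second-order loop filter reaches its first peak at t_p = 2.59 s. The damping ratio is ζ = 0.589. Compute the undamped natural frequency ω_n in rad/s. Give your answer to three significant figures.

ω_n ≈ 1.50 rad/s

Peak time t_p = π/ω_d, so ω_d = π/t_p = π/2.59 = 1.21 rad/s.
ω_n = ω_d/√(1−ζ²) = 1.21/√0.653 = 1.50 rad/s.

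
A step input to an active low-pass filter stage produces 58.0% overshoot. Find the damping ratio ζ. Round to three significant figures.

ζ = −ln(OS)/√(π² + (ln OS)²). With OS = 0.580, ln OS = −0.5447 and ζ = 0.5447/3.188 = 0.171.

ζ ≈ 0.171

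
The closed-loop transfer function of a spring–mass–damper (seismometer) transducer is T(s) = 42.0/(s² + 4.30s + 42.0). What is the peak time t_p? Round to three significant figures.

t_p ≈ 0.514 s

Comparing the denominator to s² + 2ζω_n s + ω_n²: ω_n = √42.0 = 6.48 rad/s, and 2ζω_n = 4.30 so ζ = 4.30/(2·6.48) = 0.332.
The damped frequency ω_d = ω_n√(1−ζ²) = 6.11 rad/s. Then t_p = π/ω_d = 0.514 s.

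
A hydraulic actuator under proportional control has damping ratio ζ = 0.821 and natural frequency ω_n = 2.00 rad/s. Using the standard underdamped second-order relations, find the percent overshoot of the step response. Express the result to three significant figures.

%OS ≈ 1.09%

For an underdamped second-order system, %OS = 100·exp(−πζ/√(1−ζ²)).
πζ/√(1−ζ²) = π·0.821/√(1−0.674) = 4.518, so %OS = 100·e^(−4.518) = 1.09%.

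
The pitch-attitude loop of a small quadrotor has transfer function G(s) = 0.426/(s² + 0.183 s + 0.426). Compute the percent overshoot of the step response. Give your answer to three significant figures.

%OS ≈ 64.1%

ω_n = √0.426 = 0.653 rad/s; ζ = 0.183/(2·0.653) = 0.140.
Overshoot: exp(−π·0.140/√(1−0.140²)) = 0.641, i.e. 64.1%.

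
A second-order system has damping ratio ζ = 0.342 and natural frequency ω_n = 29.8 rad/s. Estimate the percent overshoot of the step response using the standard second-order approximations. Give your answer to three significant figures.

%OS ≈ 31.9%

For an underdamped second-order system, %OS = 100·exp(−πζ/√(1−ζ²)).
πζ/√(1−ζ²) = π·0.342/√(1−0.117) = 1.143, so %OS = 100·e^(−1.143) = 31.9%.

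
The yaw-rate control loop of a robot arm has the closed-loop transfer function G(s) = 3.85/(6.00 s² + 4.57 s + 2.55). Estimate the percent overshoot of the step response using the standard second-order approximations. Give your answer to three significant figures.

%OS ≈ 10.4%

Dividing through by 6.00: denominator becomes s² + 0.7617 s + 0.4250.
So ω_n = √0.4250 = 0.652 rad/s and ζ = 0.7617/(2·0.652) = 0.584.
Overshoot: exp(−π·0.584/√(1−0.584²)) = 0.104, i.e. 10.4%.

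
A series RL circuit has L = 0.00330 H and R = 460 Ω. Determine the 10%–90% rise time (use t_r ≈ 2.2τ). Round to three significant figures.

τ = L/R = 0.00330/460 = 0.00000717 s.
t_r ≈ 2.2τ = 0.0000158 s.

t_r ≈ 0.0000158 s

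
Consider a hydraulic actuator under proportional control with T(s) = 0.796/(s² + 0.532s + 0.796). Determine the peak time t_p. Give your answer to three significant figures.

t_p ≈ 3.69 s

Matching coefficients with s² + 2ζω_n s + ω_n² gives ω_n² = 0.796 ⇒ ω_n = 0.892 rad/s, and ζ = 0.532/(2ω_n) = 0.298.
ω_d = 0.892·√(1 − 0.298²) = 0.852 rad/s. Then t_p = π/ω_d = 3.69 s.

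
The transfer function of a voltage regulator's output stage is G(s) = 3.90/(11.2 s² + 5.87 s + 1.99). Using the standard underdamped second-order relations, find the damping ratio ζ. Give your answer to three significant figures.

Dividing through by 11.2: denominator becomes s² + 0.5241 s + 0.1777.
So ω_n = √0.1777 = 0.422 rad/s and ζ = 0.5241/(2·0.422) = 0.622.

ζ ≈ 0.622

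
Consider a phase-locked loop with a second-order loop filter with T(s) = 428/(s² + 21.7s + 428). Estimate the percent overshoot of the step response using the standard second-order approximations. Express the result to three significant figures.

%OS ≈ 14.4%

Matching coefficients with s² + 2ζω_n s + ω_n² gives ω_n² = 428 ⇒ ω_n = 20.7 rad/s, and ζ = 21.7/(2ω_n) = 0.524.
Overshoot: exp(−π·0.524/√(1−0.524²)) = 0.144, i.e. 14.4%.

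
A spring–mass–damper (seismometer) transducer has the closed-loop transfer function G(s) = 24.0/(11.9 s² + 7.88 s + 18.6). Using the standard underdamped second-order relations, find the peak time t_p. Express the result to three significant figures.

t_p ≈ 2.61 s

Dividing through by 11.9: denominator becomes s² + 0.6622 s + 1.563.
So ω_n = √1.563 = 1.25 rad/s and ζ = 0.6622/(2·1.25) = 0.265.
ω_d = 1.25·√(1 − 0.265²) = 1.21 rad/s. t_p = π/ω_d = 2.61 s.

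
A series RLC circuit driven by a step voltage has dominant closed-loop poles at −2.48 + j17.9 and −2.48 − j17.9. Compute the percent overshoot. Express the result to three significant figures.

With σ = 2.48, ω_d = 17.9: ω_n = √(σ²+ω_d²) = 18.1 rad/s, ζ = σ/ω_n = 0.137.
%OS = 100·exp(−πζ/√(1−ζ²)) = 64.7%.

%OS ≈ 64.7%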